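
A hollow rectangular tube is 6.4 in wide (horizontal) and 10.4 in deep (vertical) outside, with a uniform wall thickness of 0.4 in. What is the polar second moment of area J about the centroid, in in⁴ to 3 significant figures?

Decompose the section into non-overlapping parts with the origin at the bottom-left of its bounding rectangle.
Outer rectangle: 6.4 × 10.4, A = 66.56 in², y = 5.2 in, Ī = 599.93 in⁴.
Inner void (subtracted): 5.6 × 9.6, A = 53.76 in², y = 5.2 in, Ī = 412.88 in⁴.
By symmetry the centroid is at mid-height, ȳ = 5.2 in.
All pieces are centred on the centroidal x-axis, so I = ΣĪ (holes subtracted) = 187.05 in⁴.
Repeating about the centroidal y-axis gives I_y = 86.699 in⁴.
Polar second moment: J = I_x + I_y = 273.75 in⁴.

J ≈ 274 in⁴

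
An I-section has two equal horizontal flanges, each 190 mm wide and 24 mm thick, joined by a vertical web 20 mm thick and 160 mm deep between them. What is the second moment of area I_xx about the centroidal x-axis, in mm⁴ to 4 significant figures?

Break the section into simple shapes (no overlaps), measuring from the bottom-left corner of the bounding box.
Bottom flange: 190 × 24, A = 4 560 mm², y = 12 mm, Ī = 218 880 mm⁴.
Web: 20 × 160, A = 3 200 mm², y = 104 mm, Ī = 6 826 667 mm⁴.
Top flange: 190 × 24, A = 4 560 mm², y = 196 mm, Ī = 218 880 mm⁴.
By symmetry the centroid is at mid-height, ȳ = 104 mm.
Transfer each piece to the centroidal x-axis using Ī + A·d² with d = y − 104:
  bottom flange: d = -92 mm → contributes +38 814 720 mm⁴
  web: d = 0 mm → contributes +6 826 667 mm⁴
  top flange: d = 92 mm → contributes +38 814 720 mm⁴
Total I = 84 456 107 mm⁴.

I_xx ≈ 8.446 × 10⁷ mm⁴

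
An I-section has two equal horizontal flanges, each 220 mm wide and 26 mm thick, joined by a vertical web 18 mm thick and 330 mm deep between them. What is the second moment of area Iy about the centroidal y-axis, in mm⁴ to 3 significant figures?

Break the section into simple shapes (no overlaps), measuring from the bottom-left corner of the bounding box.
Bottom flange: 220 × 26, A = 5 720 mm², x = 110 mm, Ī = 23 070 667 mm⁴.
Web: 18 × 330, A = 5 940 mm², x = 110 mm, Ī = 160 380 mm⁴.
Top flange: 220 × 26, A = 5 720 mm², x = 110 mm, Ī = 23 070 667 mm⁴.
By symmetry the centroid is at mid-width, x̄ = 110 mm.
All pieces are centred on the centroidal y-axis, so I = ΣĪ = 46 301 713 mm⁴.

Iy ≈ 4.63 × 10⁷ mm⁴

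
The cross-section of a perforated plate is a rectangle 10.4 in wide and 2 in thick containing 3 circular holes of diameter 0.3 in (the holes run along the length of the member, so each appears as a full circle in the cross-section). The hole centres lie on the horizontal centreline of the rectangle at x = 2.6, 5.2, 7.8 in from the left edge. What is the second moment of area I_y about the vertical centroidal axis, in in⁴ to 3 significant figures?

I_y ≈ 187 in⁴

Split into non-overlapping primitives; take the origin at the lower-left of the bounding box.
Plate: 10.4 × 2, A = 20.8 in², x = 5.2 in, Ī = 187.48 in⁴.
Hole 1 (subtracted): ⌀0.3, A = 0.070686 in², x = 2.6 in, Ī = 0.00039761 in⁴.
Hole 2 (subtracted): ⌀0.3, A = 0.070686 in², x = 5.2 in, Ī = 0.00039761 in⁴.
Hole 3 (subtracted): ⌀0.3, A = 0.070686 in², x = 7.8 in, Ī = 0.00039761 in⁴.
By symmetry the centroid is at mid-width, x̄ = 5.2 in.
Transfer each piece to the vertical centroidal axis using Ī + A·d² with d = x − 5.2:
  plate: d = 0 in → contributes +187.48 in⁴
  hole 1: d = -2.6 in → contributes −0.47823 in⁴
  hole 2: d = 0 in → contributes −0.00039761 in⁴
  hole 3: d = 2.6 in → contributes −0.47823 in⁴
Total I = 186.52 in⁴.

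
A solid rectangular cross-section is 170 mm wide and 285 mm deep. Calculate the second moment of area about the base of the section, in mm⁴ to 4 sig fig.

The section: 170 × 285, A = 48 450 mm², y = 142.5 mm, Ī = 327 945 938 mm⁴.
Transfer it to a horizontal axis along the bottom face using Ī + A·d² with d = y − 0:
  the section: d = 142.5 mm → contributes +1 311 783 750 mm⁴
Total I = 1 311 783 750 mm⁴.

I_base ≈ 1.312 × 10⁹ mm⁴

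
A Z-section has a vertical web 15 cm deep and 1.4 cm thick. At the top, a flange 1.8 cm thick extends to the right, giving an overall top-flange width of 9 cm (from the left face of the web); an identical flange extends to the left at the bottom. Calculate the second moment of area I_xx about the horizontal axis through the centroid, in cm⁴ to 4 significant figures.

Split into non-overlapping primitives; take the origin at the lower-left of the bounding box.
Web: 1.4 × 15, A = 21 cm², y = 7.5 cm, Ī = 393.75 cm⁴.
Top flange (beyond web): 7.6 × 1.8, A = 13.68 cm², y = 14.1 cm, Ī = 3.6936 cm⁴.
Bottom flange (beyond web): 7.6 × 1.8, A = 13.68 cm², y = 0.9 cm, Ī = 3.6936 cm⁴.
Centroid: ȳ = ΣA·y / ΣA = 7.5 cm.
Transfer each piece to the horizontal axis through the centroid using Ī + A·d² with d = y − 7.5:
  web: d = 0 cm → contributes +393.75 cm⁴
  top flange (beyond web): d = 6.6 cm → contributes +599.594 cm⁴
  bottom flange (beyond web): d = -6.6 cm → contributes +599.594 cm⁴
Total I = 1592.94 cm⁴.

I_xx ≈ 1593 cm⁴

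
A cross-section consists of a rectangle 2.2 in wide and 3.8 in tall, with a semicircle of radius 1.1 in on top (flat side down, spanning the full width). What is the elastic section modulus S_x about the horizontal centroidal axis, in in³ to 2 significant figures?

Split into non-overlapping primitives; take the origin at the lower-left of the bounding box.
Rectangular body: 2.2 × 3.8, A = 8.36 in², y = 1.9 in, Ī = 10.06 in⁴.
Semicircular cap: semicircle r = 1.1, A = 1.901 in², y = 4.267 in, Ī = 0.1607 in⁴.
Centroid: ȳ = ΣA·y / ΣA = 2.338 in.
Transfer each piece to the horizontal centroidal axis using Ī + A·d² with d = y − 2.338:
  rectangular body: d = -0.4384 in → contributes +11.67 in⁴
  semicircular cap: d = 1.928 in → contributes +7.229 in⁴
Total I = 18.9 in⁴.
Extreme fibre distance c = 2.562 in; S = I/c = 7.377 in³.

S_x ≈ 7.4 in³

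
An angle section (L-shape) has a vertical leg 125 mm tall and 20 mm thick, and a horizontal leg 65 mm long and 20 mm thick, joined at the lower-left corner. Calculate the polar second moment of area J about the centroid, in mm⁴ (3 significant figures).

Split into non-overlapping primitives; take the origin at the lower-left of the bounding box.
Vertical leg: 20 × 125, A = 2 500 mm², y = 62.5 mm, Ī = 3 255 208 mm⁴.
Horizontal leg (remainder): 45 × 20, A = 900 mm², y = 10 mm, Ī = 30 000 mm⁴.
Centroid: ȳ = ΣA·y / ΣA = 48.603 mm.
Transfer each piece to the centroidal x-axis using Ī + A·d² with d = y − 48.603:
  vertical leg: d = 13.897 mm → contributes +3 738 029 mm⁴
  horizontal leg (remainder): d = -38.603 mm → contributes +1 371 168 mm⁴
Total I = 5 109 197 mm⁴.
For the y-axis: x̄ = 18.603 mm.
Repeating about the centroidal y-axis gives I_y = 934 197 mm⁴.
Polar second moment: J = I_x + I_y = 6 043 395 mm⁴.

J ≈ 6.04 × 10⁶ mm⁴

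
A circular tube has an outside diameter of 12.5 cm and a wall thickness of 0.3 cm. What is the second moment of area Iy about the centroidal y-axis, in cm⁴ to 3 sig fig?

Iy ≈ 214 cm⁴

Treat the section as a set of non-overlapping primitives; coordinates are from the bounding-box lower-left.
Outer circle: ⌀12.5, A = 122.72 cm², x = 6.25 cm, Ī = 1198.4 cm⁴.
Bore (subtracted): ⌀11.9, A = 111.22 cm², x = 6.25 cm, Ī = 984.37 cm⁴.
By symmetry the centroid is at mid-width, x̄ = 6.25 cm.
All pieces are centred on the centroidal y-axis, so I = ΣĪ (holes subtracted) = 214.05 cm⁴.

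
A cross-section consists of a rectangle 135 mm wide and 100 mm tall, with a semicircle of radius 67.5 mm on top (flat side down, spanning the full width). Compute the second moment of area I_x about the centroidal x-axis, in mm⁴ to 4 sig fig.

I_x ≈ 4.246 × 10⁷ mm⁴

Treat the section as a set of non-overlapping primitives; coordinates are from the bounding-box lower-left.
Rectangular body: 135 × 100, A = 13 500 mm², y = 50 mm, Ī = 11 250 000 mm⁴.
Semicircular cap: semicircle r = 67.5, A = 7156.94 mm², y = 128.648 mm, Ī = 2 278 490 mm⁴.
Centroid: ȳ = ΣA·y / ΣA = 77.2489 mm.
Transfer each piece to the centroidal x-axis using Ī + A·d² with d = y − 77.2489:
  rectangular body: d = -27.2489 mm → contributes +21 273 762 mm⁴
  semicircular cap: d = 51.399 mm → contributes +21 186 120 mm⁴
Total I = 42 459 883 mm⁴.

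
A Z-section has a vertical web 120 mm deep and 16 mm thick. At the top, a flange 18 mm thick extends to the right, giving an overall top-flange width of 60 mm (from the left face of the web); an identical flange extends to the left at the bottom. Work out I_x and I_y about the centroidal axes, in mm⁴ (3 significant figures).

I_x ≈ 6.47 × 10⁶ mm⁴, I_y ≈ 1.72 × 10⁶ mm⁴

Treat the section as a set of non-overlapping primitives; coordinates are from the bounding-box lower-left.
Web: 16 × 120, A = 1 920 mm², y = 60 mm, Ī = 2 304 000 mm⁴.
Top flange (beyond web): 44 × 18, A = 792 mm², y = 111 mm, Ī = 21 384 mm⁴.
Bottom flange (beyond web): 44 × 18, A = 792 mm², y = 9 mm, Ī = 21 384 mm⁴.
Centroid: ȳ = ΣA·y / ΣA = 60 mm.
Transfer each piece to the centroidal x-axis using Ī + A·d² with d = y − 60:
  web: d = 0 mm → contributes +2 304 000 mm⁴
  top flange (beyond web): d = 51 mm → contributes +2 081 376 mm⁴
  bottom flange (beyond web): d = -51 mm → contributes +2 081 376 mm⁴
Total I = 6 466 752 mm⁴.
For the y-axis: x̄ = 52 mm.
Repeating about the centroidal y-axis gives I_y = 1 722 112 mm⁴.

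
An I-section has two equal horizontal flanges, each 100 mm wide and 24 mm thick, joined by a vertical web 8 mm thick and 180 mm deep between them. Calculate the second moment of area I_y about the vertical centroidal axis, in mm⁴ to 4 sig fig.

I_y ≈ 4.008 × 10⁶ mm⁴

Split into non-overlapping primitives; take the origin at the lower-left of the bounding box.
Bottom flange: 100 × 24, A = 2 400 mm², x = 50 mm, Ī = 2 000 000 mm⁴.
Web: 8 × 180, A = 1 440 mm², x = 50 mm, Ī = 7 680 mm⁴.
Top flange: 100 × 24, A = 2 400 mm², x = 50 mm, Ī = 2 000 000 mm⁴.
By symmetry the centroid is at mid-width, x̄ = 50 mm.
All pieces are centred on the vertical centroidal axis, so I = ΣĪ = 4 007 680 mm⁴.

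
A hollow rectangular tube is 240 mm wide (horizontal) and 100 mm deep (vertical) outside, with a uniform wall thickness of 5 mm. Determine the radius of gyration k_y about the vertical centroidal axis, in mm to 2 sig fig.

k_y ≈ 85 mm

Break the section into simple shapes (no overlaps), measuring from the bottom-left corner of the bounding box.
Outer rectangle: 240 × 100, A = 24 000 mm², x = 120 mm, Ī = 115 200 000 mm⁴.
Inner void (subtracted): 230 × 90, A = 20 700 mm², x = 120 mm, Ī = 91 252 500 mm⁴.
By symmetry the centroid is at mid-width, x̄ = 120 mm.
All pieces are centred on the vertical centroidal axis, so I = ΣĪ (holes subtracted) = 23 947 500 mm⁴.
Radius of gyration: k = √(I/A) = √(23 947 500 / 3 300) = 85.19 mm.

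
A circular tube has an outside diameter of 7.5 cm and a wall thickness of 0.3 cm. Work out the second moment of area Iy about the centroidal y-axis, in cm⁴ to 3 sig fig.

Iy ≈ 44.0 cm⁴

Break the section into simple shapes (no overlaps), measuring from the bottom-left corner of the bounding box.
Outer circle: ⌀7.5, A = 44.179 cm², x = 3.75 cm, Ī = 155.32 cm⁴.
Bore (subtracted): ⌀6.9, A = 37.393 cm², x = 3.75 cm, Ī = 111.27 cm⁴.
By symmetry the centroid is at mid-width, x̄ = 3.75 cm.
All pieces are centred on the centroidal y-axis, so I = ΣĪ (holes subtracted) = 44.049 cm⁴.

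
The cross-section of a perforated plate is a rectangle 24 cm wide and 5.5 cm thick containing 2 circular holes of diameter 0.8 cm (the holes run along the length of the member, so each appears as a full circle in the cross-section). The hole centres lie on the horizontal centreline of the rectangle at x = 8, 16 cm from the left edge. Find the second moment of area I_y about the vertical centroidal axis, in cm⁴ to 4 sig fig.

I_y ≈ 6320 cm⁴

Decompose the section into non-overlapping parts with the origin at the bottom-left of its bounding rectangle.
Plate: 24 × 5.5, A = 132 cm², x = 12 cm, Ī = 6 336 cm⁴.
Hole 1 (subtracted): ⌀0.8, A = 0.502655 cm², x = 8 cm, Ī = 0.0201062 cm⁴.
Hole 2 (subtracted): ⌀0.8, A = 0.502655 cm², x = 16 cm, Ī = 0.0201062 cm⁴.
By symmetry the centroid is at mid-width, x̄ = 12 cm.
Transfer each piece to the vertical centroidal axis using Ī + A·d² with d = x − 12:
  plate: d = 0 cm → contributes +6 336 cm⁴
  hole 1: d = -4 cm → contributes −8.06258 cm⁴
  hole 2: d = 4 cm → contributes −8.06258 cm⁴
Total I = 6319.87 cm⁴.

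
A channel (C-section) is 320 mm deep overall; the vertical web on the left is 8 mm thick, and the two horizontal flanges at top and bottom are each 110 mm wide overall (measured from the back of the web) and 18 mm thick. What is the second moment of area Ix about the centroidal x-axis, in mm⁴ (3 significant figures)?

Ix ≈ 1.06 × 10⁸ mm⁴

Split into non-overlapping primitives; take the origin at the lower-left of the bounding box.
Web: 8 × 320, A = 2 560 mm², y = 160 mm, Ī = 21 845 333 mm⁴.
Top flange (beyond web): 102 × 18, A = 1 836 mm², y = 311 mm, Ī = 49 572 mm⁴.
Bottom flange (beyond web): 102 × 18, A = 1 836 mm², y = 9 mm, Ī = 49 572 mm⁴.
By symmetry the centroid is at mid-height, ȳ = 160 mm.
Transfer each piece to the centroidal x-axis using Ī + A·d² with d = y − 160:
  web: d = 0 mm → contributes +21 845 333 mm⁴
  top flange (beyond web): d = 151 mm → contributes +41 912 208 mm⁴
  bottom flange (beyond web): d = -151 mm → contributes +41 912 208 mm⁴
Total I = 105 669 749 mm⁴.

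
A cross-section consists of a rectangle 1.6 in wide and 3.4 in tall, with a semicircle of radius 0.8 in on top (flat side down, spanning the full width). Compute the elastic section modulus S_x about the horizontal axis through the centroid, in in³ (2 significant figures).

Break the section into simple shapes (no overlaps), measuring from the bottom-left corner of the bounding box.
Rectangular body: 1.6 × 3.4, A = 5.44 in², y = 1.7 in, Ī = 5.241 in⁴.
Semicircular cap: semicircle r = 0.8, A = 1.005 in², y = 3.74 in, Ī = 0.04496 in⁴.
Centroid: ȳ = ΣA·y / ΣA = 2.018 in.
Transfer each piece to the horizontal axis through the centroid using Ī + A·d² with d = y − 2.018:
  rectangular body: d = -0.3181 in → contributes +5.791 in⁴
  semicircular cap: d = 1.721 in → contributes +3.024 in⁴
Total I = 8.815 in⁴.
Extreme fibre distance c = 2.182 in; S = I/c = 4.04 in³.

S_x ≈ 4.0 in³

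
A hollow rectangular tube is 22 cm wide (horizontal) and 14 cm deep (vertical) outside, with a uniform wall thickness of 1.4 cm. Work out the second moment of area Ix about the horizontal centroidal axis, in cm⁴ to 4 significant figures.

Ix ≈ 2783 cm⁴

Split into non-overlapping primitives; take the origin at the lower-left of the bounding box.
Outer rectangle: 22 × 14, A = 308 cm², y = 7 cm, Ī = 5030.67 cm⁴.
Inner void (subtracted): 19.2 × 11.2, A = 215.04 cm², y = 7 cm, Ī = 2247.88 cm⁴.
By symmetry the centroid is at mid-height, ȳ = 7 cm.
All pieces are centred on the horizontal centroidal axis, so I = ΣĪ (holes subtracted) = 2782.78 cm⁴.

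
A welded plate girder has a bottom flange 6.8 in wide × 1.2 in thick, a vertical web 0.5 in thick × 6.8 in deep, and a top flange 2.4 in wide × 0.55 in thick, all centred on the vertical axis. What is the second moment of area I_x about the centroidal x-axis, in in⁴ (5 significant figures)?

I_x ≈ 102.55 in⁴

Decompose the section into non-overlapping parts with the origin at the bottom-left of its bounding rectangle.
Bottom plate: 6.8 × 1.2, A = 8.16 in², y = 0.6 in, Ī = 0.9792 in⁴.
Web plate: 0.5 × 6.8, A = 3.4 in², y = 4.6 in, Ī = 13.10133 in⁴.
Top plate: 2.4 × 0.55, A = 1.32 in², y = 8.275 in, Ī = 0.033275 in⁴.
Centroid: ȳ = ΣA·y / ΣA = 2.442469 in.
Transfer each piece to the centroidal x-axis using Ī + A·d² with d = y − 2.442469:
  bottom plate: d = -1.842469 in → contributes +28.67989 in⁴
  web plate: d = 2.157531 in → contributes +28.92813 in⁴
  top plate: d = 5.832531 in → contributes +44.93759 in⁴
Total I = 102.5456 in⁴.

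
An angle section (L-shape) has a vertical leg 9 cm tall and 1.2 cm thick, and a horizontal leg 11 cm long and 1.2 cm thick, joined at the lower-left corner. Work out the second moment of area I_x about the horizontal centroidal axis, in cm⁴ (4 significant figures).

Decompose the section into non-overlapping parts with the origin at the bottom-left of its bounding rectangle.
Vertical leg: 1.2 × 9, A = 10.8 cm², y = 4.5 cm, Ī = 72.9 cm⁴.
Horizontal leg (remainder): 9.8 × 1.2, A = 11.76 cm², y = 0.6 cm, Ī = 1.4112 cm⁴.
Centroid: ȳ = ΣA·y / ΣA = 2.46702 cm.
Transfer each piece to the horizontal centroidal axis using Ī + A·d² with d = y − 2.46702:
  vertical leg: d = 2.03298 cm → contributes +117.536 cm⁴
  horizontal leg (remainder): d = -1.86702 cm → contributes +42.4038 cm⁴
Total I = 159.94 cm⁴.

I_x ≈ 159.9 cm⁴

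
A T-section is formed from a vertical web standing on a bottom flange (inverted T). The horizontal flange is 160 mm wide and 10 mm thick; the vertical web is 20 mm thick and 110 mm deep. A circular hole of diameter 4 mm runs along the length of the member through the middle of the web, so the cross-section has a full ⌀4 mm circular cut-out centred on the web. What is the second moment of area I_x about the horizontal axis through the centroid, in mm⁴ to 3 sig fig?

Treat the section as a set of non-overlapping primitives; coordinates are from the bounding-box lower-left.
Flange: 160 × 10, A = 1 600 mm², y = 5 mm, Ī = 13 333 mm⁴.
Web: 20 × 110, A = 2 200 mm², y = 65 mm, Ī = 2 218 333 mm⁴.
Hole (subtracted): ⌀4, A = 12.566 mm², y = 65 mm, Ī = 12.566 mm⁴.
Centroid: ȳ = ΣA·y / ΣA = 39.653 mm.
Transfer each piece to the horizontal axis through the centroid using Ī + A·d² with d = y − 39.653:
  flange: d = -34.653 mm → contributes +1 934 664 mm⁴
  web: d = 25.347 mm → contributes +3 631 766 mm⁴
  hole: d = 25.347 mm → contributes −8086.1 mm⁴
Total I = 5 558 344 mm⁴.

I_x ≈ 5.56 × 10⁶ mm⁴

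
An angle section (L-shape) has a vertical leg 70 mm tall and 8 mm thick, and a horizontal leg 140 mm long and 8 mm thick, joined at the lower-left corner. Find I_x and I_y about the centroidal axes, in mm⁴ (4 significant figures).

Break the section into simple shapes (no overlaps), measuring from the bottom-left corner of the bounding box.
Vertical leg: 8 × 70, A = 560 mm², y = 35 mm, Ī = 228 667 mm⁴.
Horizontal leg (remainder): 132 × 8, A = 1 056 mm², y = 4 mm, Ī = 5 632 mm⁴.
Centroid: ȳ = ΣA·y / ΣA = 14.7426 mm.
Transfer each piece to the centroidal x-axis using Ī + A·d² with d = y − 14.7426:
  vertical leg: d = 20.2574 mm → contributes +458 470 mm⁴
  horizontal leg (remainder): d = -10.7426 mm → contributes +127 497 mm⁴
Total I = 585 968 mm⁴.
For the y-axis: x̄ = 49.7426 mm.
Repeating about the centroidal y-axis gives I_y = 3 329 408 mm⁴.

I_x ≈ 5.860 × 10⁵ mm⁴, I_y ≈ 3.329 × 10⁶ mm⁴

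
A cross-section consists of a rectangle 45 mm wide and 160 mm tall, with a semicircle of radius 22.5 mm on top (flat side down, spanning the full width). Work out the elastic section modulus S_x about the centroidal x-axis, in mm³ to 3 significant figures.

Split into non-overlapping primitives; take the origin at the lower-left of the bounding box.
Rectangular body: 45 × 160, A = 7 200 mm², y = 80 mm, Ī = 15 360 000 mm⁴.
Semicircular cap: semicircle r = 22.5, A = 795.22 mm², y = 169.55 mm, Ī = 28 130 mm⁴.
Centroid: ȳ = ΣA·y / ΣA = 88.907 mm.
Transfer each piece to the centroidal x-axis using Ī + A·d² with d = y − 88.907:
  rectangular body: d = -8.9067 mm → contributes +15 931 171 mm⁴
  semicircular cap: d = 80.643 mm → contributes +5 199 598 mm⁴
Total I = 21 130 769 mm⁴.
Extreme fibre distance c = 93.593 mm; S = I/c = 225 772 mm³.

S_x ≈ 2.26 × 10⁵ mm³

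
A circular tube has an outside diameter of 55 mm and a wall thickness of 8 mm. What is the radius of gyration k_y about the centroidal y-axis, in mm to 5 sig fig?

Treat the section as a set of non-overlapping primitives; coordinates are from the bounding-box lower-left.
Outer circle: ⌀55, A = 2375.829 mm², x = 27.5 mm, Ī = 449180.3 mm⁴.
Bore (subtracted): ⌀39, A = 1194.591 mm², x = 27.5 mm, Ī = 113560.8 mm⁴.
By symmetry the centroid is at mid-width, x̄ = 27.5 mm.
All pieces are centred on the centroidal y-axis, so I = ΣĪ (holes subtracted) = 335619.5 mm⁴.
Radius of gyration: k = √(I/A) = √(335619.5 / 1181.239) = 16.85601 mm.

k_y ≈ 16.856 mm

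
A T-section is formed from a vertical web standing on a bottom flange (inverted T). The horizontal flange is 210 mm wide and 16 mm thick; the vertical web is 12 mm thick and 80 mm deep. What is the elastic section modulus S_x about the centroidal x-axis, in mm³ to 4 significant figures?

S_x ≈ 2.979 × 10⁴ mm³

Break the section into simple shapes (no overlaps), measuring from the bottom-left corner of the bounding box.
Flange: 210 × 16, A = 3 360 mm², y = 8 mm, Ī = 71 680 mm⁴.
Web: 12 × 80, A = 960 mm², y = 56 mm, Ī = 512 000 mm⁴.
Centroid: ȳ = ΣA·y / ΣA = 18.6667 mm.
Transfer each piece to the centroidal x-axis using Ī + A·d² with d = y − 18.6667:
  flange: d = -10.6667 mm → contributes +453 973 mm⁴
  web: d = 37.3333 mm → contributes +1 850 027 mm⁴
Total I = 2 304 000 mm⁴.
Extreme fibre distance c = 77.3333 mm; S = I/c = 29793.1 mm³.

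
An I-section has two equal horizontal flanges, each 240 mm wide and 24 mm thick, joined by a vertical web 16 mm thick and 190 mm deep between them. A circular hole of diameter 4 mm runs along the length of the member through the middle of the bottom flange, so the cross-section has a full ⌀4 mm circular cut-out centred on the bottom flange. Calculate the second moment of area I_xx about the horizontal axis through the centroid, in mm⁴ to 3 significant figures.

Break the section into simple shapes (no overlaps), measuring from the bottom-left corner of the bounding box.
Bottom flange: 240 × 24, A = 5 760 mm², y = 12 mm, Ī = 276 480 mm⁴.
Web: 16 × 190, A = 3 040 mm², y = 119 mm, Ī = 9 145 333 mm⁴.
Top flange: 240 × 24, A = 5 760 mm², y = 226 mm, Ī = 276 480 mm⁴.
Hole (subtracted): ⌀4, A = 12.566 mm², y = 12 mm, Ī = 12.566 mm⁴.
Centroid: ȳ = ΣA·y / ΣA = 119.09 mm.
Transfer each piece to the horizontal axis through the centroid using Ī + A·d² with d = y − 119.09:
  bottom flange: d = -107.09 mm → contributes +66 336 701 mm⁴
  web: d = -0.092429 mm → contributes +9 145 359 mm⁴
  top flange: d = 106.91 mm → contributes +66 108 838 mm⁴
  hole: d = -107.09 mm → contributes −144 134 mm⁴
Total I = 141 446 764 mm⁴.

I_xx ≈ 1.41 × 10⁸ mm⁴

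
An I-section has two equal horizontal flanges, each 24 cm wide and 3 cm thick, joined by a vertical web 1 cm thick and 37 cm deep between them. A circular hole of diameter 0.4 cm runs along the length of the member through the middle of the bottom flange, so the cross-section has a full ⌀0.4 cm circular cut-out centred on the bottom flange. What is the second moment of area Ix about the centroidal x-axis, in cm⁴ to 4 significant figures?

Split into non-overlapping primitives; take the origin at the lower-left of the bounding box.
Bottom flange: 24 × 3, A = 72 cm², y = 1.5 cm, Ī = 54 cm⁴.
Web: 1 × 37, A = 37 cm², y = 21.5 cm, Ī = 4221.08 cm⁴.
Top flange: 24 × 3, A = 72 cm², y = 41.5 cm, Ī = 54 cm⁴.
Hole (subtracted): ⌀0.4, A = 0.125664 cm², y = 1.5 cm, Ī = 0.00125664 cm⁴.
Centroid: ȳ = ΣA·y / ΣA = 21.5139 cm.
Transfer each piece to the centroidal x-axis using Ī + A·d² with d = y − 21.5139:
  bottom flange: d = -20.0139 cm → contributes +28 894 cm⁴
  web: d = -0.0138951 cm → contributes +4221.09 cm⁴
  top flange: d = 19.9861 cm → contributes +28 814 cm⁴
  hole: d = -20.0139 cm → contributes −50.3366 cm⁴
Total I = 61878.8 cm⁴.

Ix ≈ 6.188 × 10⁴ cm⁴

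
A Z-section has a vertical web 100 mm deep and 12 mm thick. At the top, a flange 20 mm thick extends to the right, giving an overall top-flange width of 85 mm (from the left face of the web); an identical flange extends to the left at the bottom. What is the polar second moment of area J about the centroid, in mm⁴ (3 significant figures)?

Break the section into simple shapes (no overlaps), measuring from the bottom-left corner of the bounding box.
Web: 12 × 100, A = 1 200 mm², y = 50 mm, Ī = 1 000 000 mm⁴.
Top flange (beyond web): 73 × 20, A = 1 460 mm², y = 90 mm, Ī = 48 667 mm⁴.
Bottom flange (beyond web): 73 × 20, A = 1 460 mm², y = 10 mm, Ī = 48 667 mm⁴.
Centroid: ȳ = ΣA·y / ΣA = 50 mm.
Transfer each piece to the centroidal x-axis using Ī + A·d² with d = y − 50:
  web: d = 0 mm → contributes +1 000 000 mm⁴
  top flange (beyond web): d = 40 mm → contributes +2 384 667 mm⁴
  bottom flange (beyond web): d = -40 mm → contributes +2 384 667 mm⁴
Total I = 5 769 333 mm⁴.
For the y-axis: x̄ = 79 mm.
Repeating about the centroidal y-axis gives I_y = 6 585 373 mm⁴.
Polar second moment: J = I_x + I_y = 12 354 707 mm⁴.

J ≈ 1.24 × 10⁷ mm⁴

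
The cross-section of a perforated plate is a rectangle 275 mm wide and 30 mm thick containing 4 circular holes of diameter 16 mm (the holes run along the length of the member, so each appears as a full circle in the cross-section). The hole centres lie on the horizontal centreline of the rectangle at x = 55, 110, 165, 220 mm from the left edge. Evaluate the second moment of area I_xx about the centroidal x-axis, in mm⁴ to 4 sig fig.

I_xx ≈ 6.059 × 10⁵ mm⁴

Treat the section as a set of non-overlapping primitives; coordinates are from the bounding-box lower-left.
Plate: 275 × 30, A = 8 250 mm², y = 15 mm, Ī = 618 750 mm⁴.
Hole 1 (subtracted): ⌀16, A = 201.062 mm², y = 15 mm, Ī = 3216.99 mm⁴.
Hole 2 (subtracted): ⌀16, A = 201.062 mm², y = 15 mm, Ī = 3216.99 mm⁴.
Hole 3 (subtracted): ⌀16, A = 201.062 mm², y = 15 mm, Ī = 3216.99 mm⁴.
Hole 4 (subtracted): ⌀16, A = 201.062 mm², y = 15 mm, Ī = 3216.99 mm⁴.
By symmetry the centroid is at mid-height, ȳ = 15 mm.
All pieces are centred on the centroidal x-axis, so I = ΣĪ (holes subtracted) = 605 882 mm⁴.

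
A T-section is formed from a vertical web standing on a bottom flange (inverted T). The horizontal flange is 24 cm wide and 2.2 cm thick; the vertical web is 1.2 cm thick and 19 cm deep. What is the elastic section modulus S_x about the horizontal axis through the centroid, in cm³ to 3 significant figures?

Treat the section as a set of non-overlapping primitives; coordinates are from the bounding-box lower-left.
Flange: 24 × 2.2, A = 52.8 cm², y = 1.1 cm, Ī = 21.296 cm⁴.
Web: 1.2 × 19, A = 22.8 cm², y = 11.7 cm, Ī = 685.9 cm⁴.
Centroid: ȳ = ΣA·y / ΣA = 4.2968 cm.
Transfer each piece to the horizontal axis through the centroid using Ī + A·d² with d = y − 4.2968:
  flange: d = -3.1968 cm → contributes +560.9 cm⁴
  web: d = 7.4032 cm → contributes +1935.5 cm⁴
Total I = 2496.4 cm⁴.
Extreme fibre distance c = 16.903 cm; S = I/c = 147.69 cm³.

S_x ≈ 148 cm³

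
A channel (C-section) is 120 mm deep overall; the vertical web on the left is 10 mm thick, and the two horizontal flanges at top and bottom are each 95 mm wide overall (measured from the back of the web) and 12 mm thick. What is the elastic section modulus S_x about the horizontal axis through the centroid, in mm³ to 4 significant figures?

Decompose the section into non-overlapping parts with the origin at the bottom-left of its bounding rectangle.
Web: 10 × 120, A = 1 200 mm², y = 60 mm, Ī = 1 440 000 mm⁴.
Top flange (beyond web): 85 × 12, A = 1 020 mm², y = 114 mm, Ī = 12 240 mm⁴.
Bottom flange (beyond web): 85 × 12, A = 1 020 mm², y = 6 mm, Ī = 12 240 mm⁴.
By symmetry the centroid is at mid-height, ȳ = 60 mm.
Transfer each piece to the horizontal axis through the centroid using Ī + A·d² with d = y − 60:
  web: d = 0 mm → contributes +1 440 000 mm⁴
  top flange (beyond web): d = 54 mm → contributes +2 986 560 mm⁴
  bottom flange (beyond web): d = -54 mm → contributes +2 986 560 mm⁴
Total I = 7 413 120 mm⁴.
Extreme fibre distance c = 60 mm; S = I/c = 123 552 mm³.

S_x ≈ 1.236 × 10⁵ mm³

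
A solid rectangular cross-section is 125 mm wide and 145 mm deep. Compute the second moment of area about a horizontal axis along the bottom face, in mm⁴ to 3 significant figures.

I_base ≈ 1.27 × 10⁸ mm⁴

The section: 125 × 145, A = 18 125 mm², y = 72.5 mm, Ī = 31 756 510 mm⁴.
Transfer it to the base of the section using Ī + A·d² with d = y − 0:
  the section: d = 72.5 mm → contributes +127 026 042 mm⁴
Total I = 127 026 042 mm⁴.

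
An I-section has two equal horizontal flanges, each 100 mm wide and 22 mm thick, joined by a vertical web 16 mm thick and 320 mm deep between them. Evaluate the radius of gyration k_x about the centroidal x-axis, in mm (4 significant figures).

k_x ≈ 134.6 mm

Decompose the section into non-overlapping parts with the origin at the bottom-left of its bounding rectangle.
Bottom flange: 100 × 22, A = 2 200 mm², y = 11 mm, Ī = 88733.3 mm⁴.
Web: 16 × 320, A = 5 120 mm², y = 182 mm, Ī = 43 690 667 mm⁴.
Top flange: 100 × 22, A = 2 200 mm², y = 353 mm, Ī = 88733.3 mm⁴.
By symmetry the centroid is at mid-height, ȳ = 182 mm.
Transfer each piece to the centroidal x-axis using Ī + A·d² with d = y − 182:
  bottom flange: d = -171 mm → contributes +64 418 933 mm⁴
  web: d = 0 mm → contributes +43 690 667 mm⁴
  top flange: d = 171 mm → contributes +64 418 933 mm⁴
Total I = 172 528 533 mm⁴.
Radius of gyration: k = √(I/A) = √(172 528 533 / 9 520) = 134.621 mm.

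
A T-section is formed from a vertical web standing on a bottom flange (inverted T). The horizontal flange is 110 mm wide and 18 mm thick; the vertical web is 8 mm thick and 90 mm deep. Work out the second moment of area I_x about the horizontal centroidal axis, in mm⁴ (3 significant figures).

I_x ≈ 2.08 × 10⁶ mm⁴

Decompose the section into non-overlapping parts with the origin at the bottom-left of its bounding rectangle.
Flange: 110 × 18, A = 1 980 mm², y = 9 mm, Ī = 53 460 mm⁴.
Web: 8 × 90, A = 720 mm², y = 63 mm, Ī = 486 000 mm⁴.
Centroid: ȳ = ΣA·y / ΣA = 23.4 mm.
Transfer each piece to the horizontal centroidal axis using Ī + A·d² with d = y − 23.4:
  flange: d = -14.4 mm → contributes +464 033 mm⁴
  web: d = 39.6 mm → contributes +1 615 075 mm⁴
Total I = 2 079 108 mm⁴.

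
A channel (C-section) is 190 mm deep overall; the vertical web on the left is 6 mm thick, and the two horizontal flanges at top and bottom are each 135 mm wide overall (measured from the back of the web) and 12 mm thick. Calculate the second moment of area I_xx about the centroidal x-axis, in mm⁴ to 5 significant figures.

Treat the section as a set of non-overlapping primitives; coordinates are from the bounding-box lower-left.
Web: 6 × 190, A = 1 140 mm², y = 95 mm, Ī = 3 429 500 mm⁴.
Top flange (beyond web): 129 × 12, A = 1 548 mm², y = 184 mm, Ī = 18 576 mm⁴.
Bottom flange (beyond web): 129 × 12, A = 1 548 mm², y = 6 mm, Ī = 18 576 mm⁴.
By symmetry the centroid is at mid-height, ȳ = 95 mm.
Transfer each piece to the centroidal x-axis using Ī + A·d² with d = y − 95:
  web: d = 0 mm → contributes +3 429 500 mm⁴
  top flange (beyond web): d = 89 mm → contributes +12 280 284 mm⁴
  bottom flange (beyond web): d = -89 mm → contributes +12 280 284 mm⁴
Total I = 27 990 068 mm⁴.

I_xx ≈ 2.7990 × 10⁷ mm⁴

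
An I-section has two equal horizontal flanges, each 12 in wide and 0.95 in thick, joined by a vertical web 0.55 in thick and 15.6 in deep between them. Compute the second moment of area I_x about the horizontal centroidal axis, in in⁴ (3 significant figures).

Break the section into simple shapes (no overlaps), measuring from the bottom-left corner of the bounding box.
Bottom flange: 12 × 0.95, A = 11.4 in², y = 0.475 in, Ī = 0.85738 in⁴.
Web: 0.55 × 15.6, A = 8.58 in², y = 8.75 in, Ī = 174 in⁴.
Top flange: 12 × 0.95, A = 11.4 in², y = 17.025 in, Ī = 0.85738 in⁴.
By symmetry the centroid is at mid-height, ȳ = 8.75 in.
Transfer each piece to the horizontal centroidal axis using Ī + A·d² with d = y − 8.75:
  bottom flange: d = -8.275 in → contributes +781.48 in⁴
  web: d = 0 in → contributes +174 in⁴
  top flange: d = 8.275 in → contributes +781.48 in⁴
Total I = 1 737 in⁴.

I_x ≈ 1740 in⁴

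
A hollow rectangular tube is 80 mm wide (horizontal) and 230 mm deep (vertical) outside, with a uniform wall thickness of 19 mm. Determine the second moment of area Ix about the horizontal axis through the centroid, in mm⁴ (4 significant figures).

Ix ≈ 5.634 × 10⁷ mm⁴

Split into non-overlapping primitives; take the origin at the lower-left of the bounding box.
Outer rectangle: 80 × 230, A = 18 400 mm², y = 115 mm, Ī = 81 113 333 mm⁴.
Inner void (subtracted): 42 × 192, A = 8 064 mm², y = 115 mm, Ī = 24 772 608 mm⁴.
By symmetry the centroid is at mid-height, ȳ = 115 mm.
All pieces are centred on the horizontal axis through the centroid, so I = ΣĪ (holes subtracted) = 56 340 725 mm⁴.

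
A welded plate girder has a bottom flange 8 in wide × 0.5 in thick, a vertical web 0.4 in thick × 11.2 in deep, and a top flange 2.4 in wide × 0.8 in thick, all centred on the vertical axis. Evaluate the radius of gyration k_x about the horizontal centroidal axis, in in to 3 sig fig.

Treat the section as a set of non-overlapping primitives; coordinates are from the bounding-box lower-left.
Bottom plate: 8 × 0.5, A = 4 in², y = 0.25 in, Ī = 0.083333 in⁴.
Web plate: 0.4 × 11.2, A = 4.48 in², y = 6.1 in, Ī = 46.831 in⁴.
Top plate: 2.4 × 0.8, A = 1.92 in², y = 12.1 in, Ī = 0.1024 in⁴.
Centroid: ȳ = ΣA·y / ΣA = 4.9577 in.
Transfer each piece to the horizontal centroidal axis using Ī + A·d² with d = y − 4.9577:
  bottom plate: d = -4.7077 in → contributes +88.733 in⁴
  web plate: d = 1.1423 in → contributes +52.677 in⁴
  top plate: d = 7.1423 in → contributes +98.047 in⁴
Total I = 239.46 in⁴.
Radius of gyration: k = √(I/A) = √(239.46 / 10.4) = 4.7984 in.

k_x ≈ 4.80 in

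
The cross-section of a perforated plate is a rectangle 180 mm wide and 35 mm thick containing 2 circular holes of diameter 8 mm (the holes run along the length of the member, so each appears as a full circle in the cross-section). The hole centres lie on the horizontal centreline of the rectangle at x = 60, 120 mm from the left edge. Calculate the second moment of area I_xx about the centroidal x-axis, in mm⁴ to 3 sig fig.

I_xx ≈ 6.43 × 10⁵ mm⁴

Break the section into simple shapes (no overlaps), measuring from the bottom-left corner of the bounding box.
Plate: 180 × 35, A = 6 300 mm², y = 17.5 mm, Ī = 643 125 mm⁴.
Hole 1 (subtracted): ⌀8, A = 50.265 mm², y = 17.5 mm, Ī = 201.06 mm⁴.
Hole 2 (subtracted): ⌀8, A = 50.265 mm², y = 17.5 mm, Ī = 201.06 mm⁴.
By symmetry the centroid is at mid-height, ȳ = 17.5 mm.
All pieces are centred on the centroidal x-axis, so I = ΣĪ (holes subtracted) = 642 723 mm⁴.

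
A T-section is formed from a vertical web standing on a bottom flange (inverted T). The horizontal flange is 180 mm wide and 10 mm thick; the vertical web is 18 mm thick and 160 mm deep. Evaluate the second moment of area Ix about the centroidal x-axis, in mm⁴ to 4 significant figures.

Ix ≈ 1.416 × 10⁷ mm⁴

Treat the section as a set of non-overlapping primitives; coordinates are from the bounding-box lower-left.
Flange: 180 × 10, A = 1 800 mm², y = 5 mm, Ī = 15 000 mm⁴.
Web: 18 × 160, A = 2 880 mm², y = 90 mm, Ī = 6 144 000 mm⁴.
Centroid: ȳ = ΣA·y / ΣA = 57.3077 mm.
Transfer each piece to the centroidal x-axis using Ī + A·d² with d = y − 57.3077:
  flange: d = -52.3077 mm → contributes +4 939 970 mm⁴
  web: d = 32.6923 mm → contributes +9 222 107 mm⁴
Total I = 14 162 077 mm⁴.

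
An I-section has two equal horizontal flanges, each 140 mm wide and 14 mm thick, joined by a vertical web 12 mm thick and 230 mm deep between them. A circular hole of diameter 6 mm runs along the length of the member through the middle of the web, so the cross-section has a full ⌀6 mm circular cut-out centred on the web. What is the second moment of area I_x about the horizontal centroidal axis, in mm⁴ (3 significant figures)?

I_x ≈ 7.06 × 10⁷ mm⁴

Break the section into simple shapes (no overlaps), measuring from the bottom-left corner of the bounding box.
Bottom flange: 140 × 14, A = 1 960 mm², y = 7 mm, Ī = 32 013 mm⁴.
Web: 12 × 230, A = 2 760 mm², y = 129 mm, Ī = 12 167 000 mm⁴.
Top flange: 140 × 14, A = 1 960 mm², y = 251 mm, Ī = 32 013 mm⁴.
Hole (subtracted): ⌀6, A = 28.274 mm², y = 129 mm, Ī = 63.617 mm⁴.
By symmetry the centroid is at mid-height, ȳ = 129 mm.
Transfer each piece to the horizontal centroidal axis using Ī + A·d² with d = y − 129:
  bottom flange: d = -122 mm → contributes +29 204 653 mm⁴
  web: d = 0 mm → contributes +12 167 000 mm⁴
  top flange: d = 122 mm → contributes +29 204 653 mm⁴
  hole: d = 0 mm → contributes −63.617 mm⁴
Total I = 70 576 243 mm⁴.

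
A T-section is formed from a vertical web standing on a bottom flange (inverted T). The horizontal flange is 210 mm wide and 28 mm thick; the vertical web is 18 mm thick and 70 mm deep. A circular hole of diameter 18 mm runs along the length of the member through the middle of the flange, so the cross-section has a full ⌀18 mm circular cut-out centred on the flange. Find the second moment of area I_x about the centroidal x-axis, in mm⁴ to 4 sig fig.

I_x ≈ 3.365 × 10⁶ mm⁴

Treat the section as a set of non-overlapping primitives; coordinates are from the bounding-box lower-left.
Flange: 210 × 28, A = 5 880 mm², y = 14 mm, Ī = 384 160 mm⁴.
Web: 18 × 70, A = 1 260 mm², y = 63 mm, Ī = 514 500 mm⁴.
Hole (subtracted): ⌀18, A = 254.469 mm², y = 14 mm, Ī = 5 153 mm⁴.
Centroid: ȳ = ΣA·y / ΣA = 22.9666 mm.
Transfer each piece to the centroidal x-axis using Ī + A·d² with d = y − 22.9666:
  flange: d = -8.96663 mm → contributes +856 915 mm⁴
  web: d = 40.0334 mm → contributes +2 533 865 mm⁴
  hole: d = -8.96663 mm → contributes −25612.4 mm⁴
Total I = 3 365 167 mm⁴.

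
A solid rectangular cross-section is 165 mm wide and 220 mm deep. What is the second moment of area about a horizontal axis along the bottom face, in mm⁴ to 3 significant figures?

The section: 165 × 220, A = 36 300 mm², y = 110 mm, Ī = 146 410 000 mm⁴.
Transfer it to the bottom edge using Ī + A·d² with d = y − 0:
  the section: d = 110 mm → contributes +585 640 000 mm⁴
Total I = 585 640 000 mm⁴.

I_base ≈ 5.86 × 10⁸ mm⁴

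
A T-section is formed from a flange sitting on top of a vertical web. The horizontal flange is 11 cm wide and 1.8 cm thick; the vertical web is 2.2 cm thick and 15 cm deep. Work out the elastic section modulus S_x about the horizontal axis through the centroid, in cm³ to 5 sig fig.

S_x ≈ 140.59 cm³

Break the section into simple shapes (no overlaps), measuring from the bottom-left corner of the bounding box.
Flange: 11 × 1.8, A = 19.8 cm², y = 15.9 cm, Ī = 5.346 cm⁴.
Web: 2.2 × 15, A = 33 cm², y = 7.5 cm, Ī = 618.75 cm⁴.
Centroid: ȳ = ΣA·y / ΣA = 10.65 cm.
Transfer each piece to the horizontal axis through the centroid using Ī + A·d² with d = y − 10.65:
  flange: d = 5.25 cm → contributes +551.0835 cm⁴
  web: d = -3.15 cm → contributes +946.1925 cm⁴
Total I = 1497.276 cm⁴.
Extreme fibre distance c = 10.65 cm; S = I/c = 140.5893 cm³.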